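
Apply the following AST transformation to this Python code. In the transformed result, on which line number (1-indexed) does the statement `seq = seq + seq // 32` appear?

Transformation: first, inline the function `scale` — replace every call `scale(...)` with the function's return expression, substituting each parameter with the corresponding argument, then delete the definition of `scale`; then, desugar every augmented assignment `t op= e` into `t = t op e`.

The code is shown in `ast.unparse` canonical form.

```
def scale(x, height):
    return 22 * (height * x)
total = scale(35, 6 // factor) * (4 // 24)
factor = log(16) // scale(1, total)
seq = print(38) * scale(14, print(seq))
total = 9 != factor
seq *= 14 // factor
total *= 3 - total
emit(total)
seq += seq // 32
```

Transformed code:
total = 22 * (6 // factor * 35) * (4 // 24)
factor = log(16) // (22 * (total * 1))
seq = print(38) * (22 * (print(seq) * 14))
total = 9 != factor
seq = seq * (14 // factor)
total = total * (3 - total)
emit(total)
seq = seq + seq // 32

8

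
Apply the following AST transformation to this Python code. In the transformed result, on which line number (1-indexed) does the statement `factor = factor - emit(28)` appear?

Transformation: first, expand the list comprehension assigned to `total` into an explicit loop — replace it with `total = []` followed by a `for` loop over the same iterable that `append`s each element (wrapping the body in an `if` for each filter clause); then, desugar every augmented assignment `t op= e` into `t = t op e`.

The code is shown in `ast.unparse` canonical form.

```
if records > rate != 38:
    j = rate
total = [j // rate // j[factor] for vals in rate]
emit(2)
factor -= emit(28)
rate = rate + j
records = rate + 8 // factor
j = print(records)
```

Transformed code:
if records > rate != 38:
    j = rate
total = []
for vals in rate:
    total.append(j // rate // j[factor])
emit(2)
factor = factor - emit(28)
rate = rate + j
records = rate + 8 // factor
j = print(records)

7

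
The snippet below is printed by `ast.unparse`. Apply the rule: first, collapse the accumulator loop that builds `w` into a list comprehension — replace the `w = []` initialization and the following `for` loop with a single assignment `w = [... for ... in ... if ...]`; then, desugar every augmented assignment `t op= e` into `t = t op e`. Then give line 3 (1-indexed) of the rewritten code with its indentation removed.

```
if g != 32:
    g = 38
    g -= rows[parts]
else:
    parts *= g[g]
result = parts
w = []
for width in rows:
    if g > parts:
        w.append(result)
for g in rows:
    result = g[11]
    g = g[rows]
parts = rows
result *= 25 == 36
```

Transformed code:
if g != 32:
    g = 38
    g = g - rows[parts]
else:
    parts = parts * g[g]
result = parts
w = [result for width in rows if g > parts]
for g in rows:
    result = g[11]
    g = g[rows]
parts = rows
result = result * (25 == 36)

g = g - rows[parts]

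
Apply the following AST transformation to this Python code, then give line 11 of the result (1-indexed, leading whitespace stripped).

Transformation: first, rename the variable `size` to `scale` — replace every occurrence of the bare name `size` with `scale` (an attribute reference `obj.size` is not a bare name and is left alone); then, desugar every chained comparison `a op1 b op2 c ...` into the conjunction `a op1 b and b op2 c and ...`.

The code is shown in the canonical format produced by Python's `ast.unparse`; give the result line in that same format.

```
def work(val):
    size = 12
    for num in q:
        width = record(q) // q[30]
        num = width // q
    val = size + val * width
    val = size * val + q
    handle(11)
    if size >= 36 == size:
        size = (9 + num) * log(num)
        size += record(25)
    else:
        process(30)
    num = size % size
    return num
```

Transformed code:
def work(val):
    scale = 12
    for num in q:
        width = record(q) // q[30]
        num = width // q
    val = scale + val * width
    val = scale * val + q
    handle(11)
    if scale >= 36 and 36 == scale:
        scale = (9 + num) * log(num)
        scale += record(25)
    else:
        process(30)
    num = scale % scale
    return num

scale += record(25)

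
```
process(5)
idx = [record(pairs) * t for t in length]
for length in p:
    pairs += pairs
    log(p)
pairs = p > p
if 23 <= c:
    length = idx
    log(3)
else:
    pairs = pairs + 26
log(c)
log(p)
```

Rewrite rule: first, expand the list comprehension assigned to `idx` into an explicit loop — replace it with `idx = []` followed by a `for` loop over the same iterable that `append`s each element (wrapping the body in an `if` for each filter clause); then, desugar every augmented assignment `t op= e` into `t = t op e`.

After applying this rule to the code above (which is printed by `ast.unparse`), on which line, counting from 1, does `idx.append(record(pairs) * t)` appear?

4

Transformed code:
process(5)
idx = []
for t in length:
    idx.append(record(pairs) * t)
for length in p:
    pairs = pairs + pairs
    log(p)
pairs = p > p
if 23 <= c:
    length = idx
    log(3)
else:
    pairs = pairs + 26
log(c)
log(p)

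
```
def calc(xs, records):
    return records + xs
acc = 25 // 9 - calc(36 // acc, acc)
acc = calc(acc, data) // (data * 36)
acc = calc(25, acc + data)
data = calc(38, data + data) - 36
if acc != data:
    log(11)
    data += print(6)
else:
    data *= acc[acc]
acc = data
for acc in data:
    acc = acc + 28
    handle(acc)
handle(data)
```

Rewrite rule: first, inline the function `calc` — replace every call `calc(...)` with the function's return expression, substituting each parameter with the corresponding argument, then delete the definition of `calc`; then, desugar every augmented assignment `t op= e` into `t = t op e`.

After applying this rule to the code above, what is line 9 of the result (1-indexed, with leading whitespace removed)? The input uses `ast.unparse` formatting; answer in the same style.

Transformed code:
acc = 25 // 9 - (acc + 36 // acc)
acc = (data + acc) // (data * 36)
acc = acc + data + 25
data = data + data + 38 - 36
if acc != data:
    log(11)
    data = data + print(6)
else:
    data = data * acc[acc]
acc = data
for acc in data:
    acc = acc + 28
    handle(acc)
handle(data)

data = data * acc[acc]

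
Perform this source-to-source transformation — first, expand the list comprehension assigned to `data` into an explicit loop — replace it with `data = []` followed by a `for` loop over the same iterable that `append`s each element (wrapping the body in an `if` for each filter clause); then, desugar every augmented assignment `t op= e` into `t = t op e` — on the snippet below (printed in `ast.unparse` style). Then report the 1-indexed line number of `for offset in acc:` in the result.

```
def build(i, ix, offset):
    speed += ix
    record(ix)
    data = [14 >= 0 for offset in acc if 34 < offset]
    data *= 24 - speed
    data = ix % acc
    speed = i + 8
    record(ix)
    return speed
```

Transformed code:
def build(i, ix, offset):
    speed = speed + ix
    record(ix)
    data = []
    for offset in acc:
        if 34 < offset:
            data.append(14 >= 0)
    data = data * (24 - speed)
    data = ix % acc
    speed = i + 8
    record(ix)
    return speed

5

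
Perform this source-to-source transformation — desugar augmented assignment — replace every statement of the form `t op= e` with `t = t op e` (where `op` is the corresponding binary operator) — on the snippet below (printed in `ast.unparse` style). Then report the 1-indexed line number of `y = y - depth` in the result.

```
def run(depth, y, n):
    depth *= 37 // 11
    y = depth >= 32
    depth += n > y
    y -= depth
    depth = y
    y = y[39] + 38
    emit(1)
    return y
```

Transformed code:
def run(depth, y, n):
    depth = depth * (37 // 11)
    y = depth >= 32
    depth = depth + (n > y)
    y = y - depth
    depth = y
    y = y[39] + 38
    emit(1)
    return y

5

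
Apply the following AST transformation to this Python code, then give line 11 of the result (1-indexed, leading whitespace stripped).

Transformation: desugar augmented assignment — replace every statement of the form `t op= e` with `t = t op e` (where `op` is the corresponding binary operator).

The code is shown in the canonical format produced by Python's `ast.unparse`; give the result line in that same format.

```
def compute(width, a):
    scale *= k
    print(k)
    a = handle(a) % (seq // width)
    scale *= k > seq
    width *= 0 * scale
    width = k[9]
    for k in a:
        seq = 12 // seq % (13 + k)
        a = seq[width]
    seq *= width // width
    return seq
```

Transformed code:
def compute(width, a):
    scale = scale * k
    print(k)
    a = handle(a) % (seq // width)
    scale = scale * (k > seq)
    width = width * (0 * scale)
    width = k[9]
    for k in a:
        seq = 12 // seq % (13 + k)
        a = seq[width]
    seq = seq * (width // width)
    return seq

seq = seq * (width // width)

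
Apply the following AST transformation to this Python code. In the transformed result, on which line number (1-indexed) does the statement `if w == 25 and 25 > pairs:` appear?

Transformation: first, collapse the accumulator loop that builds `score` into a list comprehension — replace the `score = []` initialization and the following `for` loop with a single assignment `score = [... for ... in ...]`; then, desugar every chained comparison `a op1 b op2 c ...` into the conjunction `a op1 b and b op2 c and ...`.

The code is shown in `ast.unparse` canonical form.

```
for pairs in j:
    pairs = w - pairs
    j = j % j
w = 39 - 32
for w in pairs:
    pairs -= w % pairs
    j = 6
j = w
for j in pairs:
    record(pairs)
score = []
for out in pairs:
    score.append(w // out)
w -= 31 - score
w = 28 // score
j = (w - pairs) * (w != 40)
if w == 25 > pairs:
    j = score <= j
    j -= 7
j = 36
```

15

Transformed code:
for pairs in j:
    pairs = w - pairs
    j = j % j
w = 39 - 32
for w in pairs:
    pairs -= w % pairs
    j = 6
j = w
for j in pairs:
    record(pairs)
score = [w // out for out in pairs]
w -= 31 - score
w = 28 // score
j = (w - pairs) * (w != 40)
if w == 25 and 25 > pairs:
    j = score <= j
    j -= 7
j = 36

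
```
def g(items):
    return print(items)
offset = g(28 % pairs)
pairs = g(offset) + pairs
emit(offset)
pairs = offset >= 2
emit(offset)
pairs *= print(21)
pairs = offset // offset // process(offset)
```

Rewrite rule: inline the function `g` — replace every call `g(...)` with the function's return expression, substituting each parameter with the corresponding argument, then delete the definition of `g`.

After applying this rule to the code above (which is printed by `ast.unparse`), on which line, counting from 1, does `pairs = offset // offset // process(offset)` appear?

Transformed code:
offset = print(28 % pairs)
pairs = print(offset) + pairs
emit(offset)
pairs = offset >= 2
emit(offset)
pairs *= print(21)
pairs = offset // offset // process(offset)

7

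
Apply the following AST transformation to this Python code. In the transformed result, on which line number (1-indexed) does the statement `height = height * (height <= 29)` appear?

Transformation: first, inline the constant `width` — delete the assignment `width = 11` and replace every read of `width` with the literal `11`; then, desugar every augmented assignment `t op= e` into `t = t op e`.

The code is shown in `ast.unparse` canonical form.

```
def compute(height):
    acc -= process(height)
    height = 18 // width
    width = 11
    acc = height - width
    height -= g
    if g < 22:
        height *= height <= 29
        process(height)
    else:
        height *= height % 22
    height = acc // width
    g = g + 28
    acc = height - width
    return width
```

Transformed code:
def compute(height):
    acc = acc - process(height)
    height = 18 // 11
    acc = height - 11
    height = height - g
    if g < 22:
        height = height * (height <= 29)
        process(height)
    else:
        height = height * (height % 22)
    height = acc // 11
    g = g + 28
    acc = height - 11
    return 11

7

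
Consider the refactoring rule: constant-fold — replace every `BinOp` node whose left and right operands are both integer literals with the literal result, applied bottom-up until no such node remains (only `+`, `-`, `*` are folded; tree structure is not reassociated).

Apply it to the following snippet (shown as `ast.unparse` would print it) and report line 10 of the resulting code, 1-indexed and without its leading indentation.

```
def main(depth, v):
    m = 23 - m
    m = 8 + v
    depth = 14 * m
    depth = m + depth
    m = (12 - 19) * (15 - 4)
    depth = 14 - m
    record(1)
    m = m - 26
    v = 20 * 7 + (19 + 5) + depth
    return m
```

v = 164 + depth

Transformed code:
def main(depth, v):
    m = 23 - m
    m = 8 + v
    depth = 14 * m
    depth = m + depth
    m = -77
    depth = 14 - m
    record(1)
    m = m - 26
    v = 164 + depth
    return m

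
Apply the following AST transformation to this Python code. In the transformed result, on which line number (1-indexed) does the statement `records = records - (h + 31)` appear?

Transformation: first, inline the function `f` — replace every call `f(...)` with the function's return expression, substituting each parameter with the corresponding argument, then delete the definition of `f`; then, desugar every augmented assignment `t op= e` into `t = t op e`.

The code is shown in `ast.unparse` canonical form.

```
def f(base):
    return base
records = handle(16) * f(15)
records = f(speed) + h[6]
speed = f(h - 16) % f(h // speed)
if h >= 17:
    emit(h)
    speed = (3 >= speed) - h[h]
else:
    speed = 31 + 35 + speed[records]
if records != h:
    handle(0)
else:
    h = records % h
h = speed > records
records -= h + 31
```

14

Transformed code:
records = handle(16) * 15
records = speed + h[6]
speed = (h - 16) % (h // speed)
if h >= 17:
    emit(h)
    speed = (3 >= speed) - h[h]
else:
    speed = 31 + 35 + speed[records]
if records != h:
    handle(0)
else:
    h = records % h
h = speed > records
records = records - (h + 31)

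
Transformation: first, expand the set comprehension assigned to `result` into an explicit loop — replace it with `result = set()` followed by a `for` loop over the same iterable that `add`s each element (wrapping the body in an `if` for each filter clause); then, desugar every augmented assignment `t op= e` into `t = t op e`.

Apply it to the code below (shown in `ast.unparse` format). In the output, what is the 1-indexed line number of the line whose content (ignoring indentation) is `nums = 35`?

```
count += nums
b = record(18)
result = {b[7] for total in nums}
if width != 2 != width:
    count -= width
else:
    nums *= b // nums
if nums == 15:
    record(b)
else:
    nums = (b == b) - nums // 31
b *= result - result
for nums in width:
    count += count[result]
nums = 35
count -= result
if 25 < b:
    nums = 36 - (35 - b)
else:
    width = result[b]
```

17

Transformed code:
count = count + nums
b = record(18)
result = set()
for total in nums:
    result.add(b[7])
if width != 2 != width:
    count = count - width
else:
    nums = nums * (b // nums)
if nums == 15:
    record(b)
else:
    nums = (b == b) - nums // 31
b = b * (result - result)
for nums in width:
    count = count + count[result]
nums = 35
count = count - result
if 25 < b:
    nums = 36 - (35 - b)
else:
    width = result[b]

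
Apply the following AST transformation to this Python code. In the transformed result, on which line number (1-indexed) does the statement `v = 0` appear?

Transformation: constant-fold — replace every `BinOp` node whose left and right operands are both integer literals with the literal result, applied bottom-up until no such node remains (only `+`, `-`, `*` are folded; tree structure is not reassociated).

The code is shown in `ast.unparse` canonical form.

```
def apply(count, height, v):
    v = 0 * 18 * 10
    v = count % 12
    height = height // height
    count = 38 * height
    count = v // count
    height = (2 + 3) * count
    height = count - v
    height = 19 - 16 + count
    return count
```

2

Transformed code:
def apply(count, height, v):
    v = 0
    v = count % 12
    height = height // height
    count = 38 * height
    count = v // count
    height = 5 * count
    height = count - v
    height = 3 + count
    return count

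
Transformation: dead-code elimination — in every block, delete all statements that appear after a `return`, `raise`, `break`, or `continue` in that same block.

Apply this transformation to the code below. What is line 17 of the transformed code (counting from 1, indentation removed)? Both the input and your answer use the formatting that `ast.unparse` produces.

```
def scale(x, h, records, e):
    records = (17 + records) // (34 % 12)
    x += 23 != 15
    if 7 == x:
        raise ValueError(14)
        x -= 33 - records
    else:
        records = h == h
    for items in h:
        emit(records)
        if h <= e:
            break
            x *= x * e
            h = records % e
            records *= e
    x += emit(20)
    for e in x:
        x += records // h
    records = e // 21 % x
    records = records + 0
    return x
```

return x

Transformed code:
def scale(x, h, records, e):
    records = (17 + records) // (34 % 12)
    x += 23 != 15
    if 7 == x:
        raise ValueError(14)
    else:
        records = h == h
    for items in h:
        emit(records)
        if h <= e:
            break
    x += emit(20)
    for e in x:
        x += records // h
    records = e // 21 % x
    records = records + 0
    return x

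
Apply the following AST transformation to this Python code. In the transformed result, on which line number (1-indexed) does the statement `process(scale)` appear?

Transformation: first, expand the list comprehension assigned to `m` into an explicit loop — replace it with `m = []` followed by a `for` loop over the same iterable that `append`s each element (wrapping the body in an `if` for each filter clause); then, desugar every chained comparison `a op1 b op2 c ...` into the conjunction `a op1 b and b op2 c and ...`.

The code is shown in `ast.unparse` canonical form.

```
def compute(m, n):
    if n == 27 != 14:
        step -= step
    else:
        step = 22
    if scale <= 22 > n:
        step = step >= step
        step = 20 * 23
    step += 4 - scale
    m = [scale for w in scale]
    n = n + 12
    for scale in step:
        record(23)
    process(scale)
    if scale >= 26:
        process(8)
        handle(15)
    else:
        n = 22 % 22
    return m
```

16

Transformed code:
def compute(m, n):
    if n == 27 and 27 != 14:
        step -= step
    else:
        step = 22
    if scale <= 22 and 22 > n:
        step = step >= step
        step = 20 * 23
    step += 4 - scale
    m = []
    for w in scale:
        m.append(scale)
    n = n + 12
    for scale in step:
        record(23)
    process(scale)
    if scale >= 26:
        process(8)
        handle(15)
    else:
        n = 22 % 22
    return m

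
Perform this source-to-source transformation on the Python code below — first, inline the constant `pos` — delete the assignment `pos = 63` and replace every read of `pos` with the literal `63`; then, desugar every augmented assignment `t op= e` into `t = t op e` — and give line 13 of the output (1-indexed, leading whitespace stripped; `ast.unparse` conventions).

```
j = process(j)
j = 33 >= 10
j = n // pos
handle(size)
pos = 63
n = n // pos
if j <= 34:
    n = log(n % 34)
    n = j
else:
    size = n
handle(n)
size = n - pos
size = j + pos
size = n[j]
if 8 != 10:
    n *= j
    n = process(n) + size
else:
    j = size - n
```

size = j + 63

Transformed code:
j = process(j)
j = 33 >= 10
j = n // 63
handle(size)
n = n // 63
if j <= 34:
    n = log(n % 34)
    n = j
else:
    size = n
handle(n)
size = n - 63
size = j + 63
size = n[j]
if 8 != 10:
    n = n * j
    n = process(n) + size
else:
    j = size - n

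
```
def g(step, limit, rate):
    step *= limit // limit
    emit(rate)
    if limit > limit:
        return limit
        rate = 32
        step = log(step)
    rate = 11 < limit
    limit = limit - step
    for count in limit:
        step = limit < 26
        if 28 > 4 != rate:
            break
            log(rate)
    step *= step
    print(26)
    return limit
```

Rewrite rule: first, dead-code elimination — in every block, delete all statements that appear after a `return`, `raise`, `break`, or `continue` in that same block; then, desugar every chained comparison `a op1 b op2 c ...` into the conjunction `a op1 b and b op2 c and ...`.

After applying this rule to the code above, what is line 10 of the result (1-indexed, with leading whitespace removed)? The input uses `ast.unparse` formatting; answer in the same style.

Transformed code:
def g(step, limit, rate):
    step *= limit // limit
    emit(rate)
    if limit > limit:
        return limit
    rate = 11 < limit
    limit = limit - step
    for count in limit:
        step = limit < 26
        if 28 > 4 and 4 != rate:
            break
    step *= step
    print(26)
    return limit

if 28 > 4 and 4 != rate:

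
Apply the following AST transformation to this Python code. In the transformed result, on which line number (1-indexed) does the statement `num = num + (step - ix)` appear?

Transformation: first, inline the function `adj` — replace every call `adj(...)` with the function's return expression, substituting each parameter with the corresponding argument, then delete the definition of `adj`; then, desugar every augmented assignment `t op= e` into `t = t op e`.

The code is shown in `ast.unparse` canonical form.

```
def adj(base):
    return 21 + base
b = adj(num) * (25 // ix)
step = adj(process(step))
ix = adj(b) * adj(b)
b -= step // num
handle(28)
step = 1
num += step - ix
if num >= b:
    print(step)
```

Transformed code:
b = (21 + num) * (25 // ix)
step = 21 + process(step)
ix = (21 + b) * (21 + b)
b = b - step // num
handle(28)
step = 1
num = num + (step - ix)
if num >= b:
    print(step)

7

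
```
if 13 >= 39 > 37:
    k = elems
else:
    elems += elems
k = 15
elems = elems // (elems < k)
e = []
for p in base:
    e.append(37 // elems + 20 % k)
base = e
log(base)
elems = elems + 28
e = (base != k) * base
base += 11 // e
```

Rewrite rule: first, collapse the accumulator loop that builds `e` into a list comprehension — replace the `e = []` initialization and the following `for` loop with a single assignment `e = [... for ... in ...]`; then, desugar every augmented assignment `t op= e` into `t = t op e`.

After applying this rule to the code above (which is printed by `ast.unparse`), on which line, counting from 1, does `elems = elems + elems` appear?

Transformed code:
if 13 >= 39 > 37:
    k = elems
else:
    elems = elems + elems
k = 15
elems = elems // (elems < k)
e = [37 // elems + 20 % k for p in base]
base = e
log(base)
elems = elems + 28
e = (base != k) * base
base = base + 11 // e

4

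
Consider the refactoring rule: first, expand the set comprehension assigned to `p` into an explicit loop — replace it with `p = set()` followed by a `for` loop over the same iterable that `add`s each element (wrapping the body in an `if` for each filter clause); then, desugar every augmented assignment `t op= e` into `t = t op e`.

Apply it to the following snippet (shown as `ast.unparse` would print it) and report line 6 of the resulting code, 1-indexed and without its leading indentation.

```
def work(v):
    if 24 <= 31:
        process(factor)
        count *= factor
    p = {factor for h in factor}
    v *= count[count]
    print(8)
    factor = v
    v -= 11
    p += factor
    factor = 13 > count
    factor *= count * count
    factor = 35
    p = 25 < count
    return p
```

Transformed code:
def work(v):
    if 24 <= 31:
        process(factor)
        count = count * factor
    p = set()
    for h in factor:
        p.add(factor)
    v = v * count[count]
    print(8)
    factor = v
    v = v - 11
    p = p + factor
    factor = 13 > count
    factor = factor * (count * count)
    factor = 35
    p = 25 < count
    return p

for h in factor:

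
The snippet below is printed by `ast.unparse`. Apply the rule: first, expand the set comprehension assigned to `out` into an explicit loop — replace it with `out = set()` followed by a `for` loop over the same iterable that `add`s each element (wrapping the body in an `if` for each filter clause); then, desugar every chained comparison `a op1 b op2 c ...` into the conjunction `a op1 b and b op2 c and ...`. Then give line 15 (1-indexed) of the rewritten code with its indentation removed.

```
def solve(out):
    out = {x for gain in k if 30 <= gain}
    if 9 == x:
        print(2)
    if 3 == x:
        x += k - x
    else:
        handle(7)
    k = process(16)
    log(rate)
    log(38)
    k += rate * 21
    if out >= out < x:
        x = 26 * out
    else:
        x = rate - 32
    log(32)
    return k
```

k += rate * 21

Transformed code:
def solve(out):
    out = set()
    for gain in k:
        if 30 <= gain:
            out.add(x)
    if 9 == x:
        print(2)
    if 3 == x:
        x += k - x
    else:
        handle(7)
    k = process(16)
    log(rate)
    log(38)
    k += rate * 21
    if out >= out and out < x:
        x = 26 * out
    else:
        x = rate - 32
    log(32)
    return k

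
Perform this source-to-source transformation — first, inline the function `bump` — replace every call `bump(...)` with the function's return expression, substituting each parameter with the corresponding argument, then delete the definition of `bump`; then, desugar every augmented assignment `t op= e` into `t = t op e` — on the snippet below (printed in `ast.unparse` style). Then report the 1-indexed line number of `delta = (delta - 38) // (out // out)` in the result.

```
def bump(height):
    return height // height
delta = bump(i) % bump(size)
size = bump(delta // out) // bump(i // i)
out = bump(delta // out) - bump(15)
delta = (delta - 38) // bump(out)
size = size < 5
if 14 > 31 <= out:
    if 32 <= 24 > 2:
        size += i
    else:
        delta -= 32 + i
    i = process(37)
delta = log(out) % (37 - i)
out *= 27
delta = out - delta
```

4

Transformed code:
delta = i // i % (size // size)
size = delta // out // (delta // out) // (i // i // (i // i))
out = delta // out // (delta // out) - 15 // 15
delta = (delta - 38) // (out // out)
size = size < 5
if 14 > 31 <= out:
    if 32 <= 24 > 2:
        size = size + i
    else:
        delta = delta - (32 + i)
    i = process(37)
delta = log(out) % (37 - i)
out = out * 27
delta = out - delta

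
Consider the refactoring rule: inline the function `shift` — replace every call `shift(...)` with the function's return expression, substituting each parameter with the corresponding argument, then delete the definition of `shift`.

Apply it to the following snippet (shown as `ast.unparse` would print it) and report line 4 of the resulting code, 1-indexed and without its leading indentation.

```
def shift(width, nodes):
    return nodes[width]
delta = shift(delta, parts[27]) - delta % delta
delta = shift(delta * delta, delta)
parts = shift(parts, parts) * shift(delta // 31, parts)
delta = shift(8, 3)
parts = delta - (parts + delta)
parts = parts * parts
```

Transformed code:
delta = parts[27][delta] - delta % delta
delta = delta[delta * delta]
parts = parts[parts] * parts[delta // 31]
delta = 3[8]
parts = delta - (parts + delta)
parts = parts * parts

delta = 3[8]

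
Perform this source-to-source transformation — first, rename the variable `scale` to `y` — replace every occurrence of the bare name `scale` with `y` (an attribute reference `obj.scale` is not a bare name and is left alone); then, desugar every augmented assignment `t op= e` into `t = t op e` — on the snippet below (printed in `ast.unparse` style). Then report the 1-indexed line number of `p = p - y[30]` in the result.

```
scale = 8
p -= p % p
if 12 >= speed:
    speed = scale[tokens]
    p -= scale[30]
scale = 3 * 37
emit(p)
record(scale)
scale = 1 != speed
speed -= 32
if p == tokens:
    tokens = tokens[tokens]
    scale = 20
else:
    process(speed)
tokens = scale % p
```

5

Transformed code:
y = 8
p = p - p % p
if 12 >= speed:
    speed = y[tokens]
    p = p - y[30]
y = 3 * 37
emit(p)
record(y)
y = 1 != speed
speed = speed - 32
if p == tokens:
    tokens = tokens[tokens]
    y = 20
else:
    process(speed)
tokens = y % p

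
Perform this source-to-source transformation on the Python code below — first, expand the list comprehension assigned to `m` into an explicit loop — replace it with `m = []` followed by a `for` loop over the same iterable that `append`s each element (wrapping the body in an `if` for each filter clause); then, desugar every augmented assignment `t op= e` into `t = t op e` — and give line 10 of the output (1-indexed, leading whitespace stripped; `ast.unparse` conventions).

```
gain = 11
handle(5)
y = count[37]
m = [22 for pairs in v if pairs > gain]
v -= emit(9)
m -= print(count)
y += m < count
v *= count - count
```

Transformed code:
gain = 11
handle(5)
y = count[37]
m = []
for pairs in v:
    if pairs > gain:
        m.append(22)
v = v - emit(9)
m = m - print(count)
y = y + (m < count)
v = v * (count - count)

y = y + (m < count)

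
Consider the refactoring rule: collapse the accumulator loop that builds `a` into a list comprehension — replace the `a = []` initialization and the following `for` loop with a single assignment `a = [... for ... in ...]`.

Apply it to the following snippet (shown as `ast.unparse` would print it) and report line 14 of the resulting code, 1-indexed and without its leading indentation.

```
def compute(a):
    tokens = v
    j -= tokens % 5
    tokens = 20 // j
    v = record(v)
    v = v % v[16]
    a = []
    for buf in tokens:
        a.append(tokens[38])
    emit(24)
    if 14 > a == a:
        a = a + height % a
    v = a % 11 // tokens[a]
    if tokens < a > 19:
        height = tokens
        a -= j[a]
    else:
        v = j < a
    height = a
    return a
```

a -= j[a]

Transformed code:
def compute(a):
    tokens = v
    j -= tokens % 5
    tokens = 20 // j
    v = record(v)
    v = v % v[16]
    a = [tokens[38] for buf in tokens]
    emit(24)
    if 14 > a == a:
        a = a + height % a
    v = a % 11 // tokens[a]
    if tokens < a > 19:
        height = tokens
        a -= j[a]
    else:
        v = j < a
    height = a
    return a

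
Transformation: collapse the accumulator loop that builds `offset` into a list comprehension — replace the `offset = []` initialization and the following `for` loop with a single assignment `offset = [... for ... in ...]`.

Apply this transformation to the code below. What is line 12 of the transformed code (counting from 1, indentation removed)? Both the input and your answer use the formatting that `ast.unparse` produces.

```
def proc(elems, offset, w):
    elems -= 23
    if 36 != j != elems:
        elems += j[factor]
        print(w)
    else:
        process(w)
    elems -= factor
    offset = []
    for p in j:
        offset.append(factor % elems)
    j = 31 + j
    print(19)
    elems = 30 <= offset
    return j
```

Transformed code:
def proc(elems, offset, w):
    elems -= 23
    if 36 != j != elems:
        elems += j[factor]
        print(w)
    else:
        process(w)
    elems -= factor
    offset = [factor % elems for p in j]
    j = 31 + j
    print(19)
    elems = 30 <= offset
    return j

elems = 30 <= offset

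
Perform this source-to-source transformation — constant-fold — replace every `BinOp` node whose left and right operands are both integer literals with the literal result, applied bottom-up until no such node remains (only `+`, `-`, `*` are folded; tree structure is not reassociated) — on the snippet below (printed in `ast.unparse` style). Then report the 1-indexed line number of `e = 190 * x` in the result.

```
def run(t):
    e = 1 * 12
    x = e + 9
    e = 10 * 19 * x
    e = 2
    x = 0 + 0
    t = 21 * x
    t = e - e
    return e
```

4

Transformed code:
def run(t):
    e = 12
    x = e + 9
    e = 190 * x
    e = 2
    x = 0
    t = 21 * x
    t = e - e
    return e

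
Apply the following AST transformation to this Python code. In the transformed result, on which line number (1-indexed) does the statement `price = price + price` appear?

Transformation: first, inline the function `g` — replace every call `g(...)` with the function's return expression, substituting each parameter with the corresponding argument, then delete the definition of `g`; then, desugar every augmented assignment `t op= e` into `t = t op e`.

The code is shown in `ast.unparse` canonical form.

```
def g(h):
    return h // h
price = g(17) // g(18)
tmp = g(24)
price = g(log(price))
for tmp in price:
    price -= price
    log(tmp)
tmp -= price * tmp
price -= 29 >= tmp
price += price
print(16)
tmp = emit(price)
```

Transformed code:
price = 17 // 17 // (18 // 18)
tmp = 24 // 24
price = log(price) // log(price)
for tmp in price:
    price = price - price
    log(tmp)
tmp = tmp - price * tmp
price = price - (29 >= tmp)
price = price + price
print(16)
tmp = emit(price)

9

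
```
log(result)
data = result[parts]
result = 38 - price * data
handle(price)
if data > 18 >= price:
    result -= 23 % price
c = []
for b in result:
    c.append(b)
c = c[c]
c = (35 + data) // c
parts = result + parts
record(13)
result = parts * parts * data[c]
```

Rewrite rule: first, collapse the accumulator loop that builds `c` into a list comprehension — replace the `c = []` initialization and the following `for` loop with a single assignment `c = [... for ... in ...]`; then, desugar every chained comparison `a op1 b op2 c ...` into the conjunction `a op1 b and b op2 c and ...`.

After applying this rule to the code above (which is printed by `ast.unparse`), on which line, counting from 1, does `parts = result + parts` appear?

10

Transformed code:
log(result)
data = result[parts]
result = 38 - price * data
handle(price)
if data > 18 and 18 >= price:
    result -= 23 % price
c = [b for b in result]
c = c[c]
c = (35 + data) // c
parts = result + parts
record(13)
result = parts * parts * data[c]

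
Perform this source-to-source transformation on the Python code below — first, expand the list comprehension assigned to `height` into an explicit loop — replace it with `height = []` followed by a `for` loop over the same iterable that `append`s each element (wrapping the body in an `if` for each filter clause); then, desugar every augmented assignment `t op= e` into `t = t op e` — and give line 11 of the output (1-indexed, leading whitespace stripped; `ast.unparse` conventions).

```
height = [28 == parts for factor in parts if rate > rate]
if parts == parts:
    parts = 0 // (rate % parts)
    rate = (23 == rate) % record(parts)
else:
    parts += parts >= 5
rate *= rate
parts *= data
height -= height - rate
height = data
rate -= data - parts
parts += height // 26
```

Transformed code:
height = []
for factor in parts:
    if rate > rate:
        height.append(28 == parts)
if parts == parts:
    parts = 0 // (rate % parts)
    rate = (23 == rate) % record(parts)
else:
    parts = parts + (parts >= 5)
rate = rate * rate
parts = parts * data
height = height - (height - rate)
height = data
rate = rate - (data - parts)
parts = parts + height // 26

parts = parts * data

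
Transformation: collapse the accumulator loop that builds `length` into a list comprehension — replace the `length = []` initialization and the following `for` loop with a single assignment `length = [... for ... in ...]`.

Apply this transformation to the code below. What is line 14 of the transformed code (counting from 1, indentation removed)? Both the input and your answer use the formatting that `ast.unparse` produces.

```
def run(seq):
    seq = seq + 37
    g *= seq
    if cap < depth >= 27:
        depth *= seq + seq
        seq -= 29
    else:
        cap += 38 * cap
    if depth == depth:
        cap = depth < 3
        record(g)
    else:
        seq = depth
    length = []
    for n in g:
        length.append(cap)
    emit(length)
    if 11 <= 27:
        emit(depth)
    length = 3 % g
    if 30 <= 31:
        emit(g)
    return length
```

Transformed code:
def run(seq):
    seq = seq + 37
    g *= seq
    if cap < depth >= 27:
        depth *= seq + seq
        seq -= 29
    else:
        cap += 38 * cap
    if depth == depth:
        cap = depth < 3
        record(g)
    else:
        seq = depth
    length = [cap for n in g]
    emit(length)
    if 11 <= 27:
        emit(depth)
    length = 3 % g
    if 30 <= 31:
        emit(g)
    return length

length = [cap for n in g]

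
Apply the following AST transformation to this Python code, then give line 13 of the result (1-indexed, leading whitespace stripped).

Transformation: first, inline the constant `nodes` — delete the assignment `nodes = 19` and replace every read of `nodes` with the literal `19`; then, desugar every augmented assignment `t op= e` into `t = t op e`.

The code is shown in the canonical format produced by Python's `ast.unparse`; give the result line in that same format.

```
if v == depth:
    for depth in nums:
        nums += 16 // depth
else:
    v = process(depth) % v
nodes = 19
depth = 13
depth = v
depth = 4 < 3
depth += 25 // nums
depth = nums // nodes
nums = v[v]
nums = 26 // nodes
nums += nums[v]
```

nums = nums + nums[v]

Transformed code:
if v == depth:
    for depth in nums:
        nums = nums + 16 // depth
else:
    v = process(depth) % v
depth = 13
depth = v
depth = 4 < 3
depth = depth + 25 // nums
depth = nums // 19
nums = v[v]
nums = 26 // 19
nums = nums + nums[v]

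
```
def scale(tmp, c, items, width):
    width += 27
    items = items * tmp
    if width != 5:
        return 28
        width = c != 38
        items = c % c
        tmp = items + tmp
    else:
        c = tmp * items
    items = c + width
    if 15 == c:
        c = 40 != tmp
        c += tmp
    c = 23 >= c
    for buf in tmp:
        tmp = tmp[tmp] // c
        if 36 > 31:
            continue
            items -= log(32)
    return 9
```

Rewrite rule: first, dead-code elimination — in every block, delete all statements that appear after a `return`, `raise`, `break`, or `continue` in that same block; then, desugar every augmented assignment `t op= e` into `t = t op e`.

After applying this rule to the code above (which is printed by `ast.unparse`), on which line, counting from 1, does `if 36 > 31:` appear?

Transformed code:
def scale(tmp, c, items, width):
    width = width + 27
    items = items * tmp
    if width != 5:
        return 28
    else:
        c = tmp * items
    items = c + width
    if 15 == c:
        c = 40 != tmp
        c = c + tmp
    c = 23 >= c
    for buf in tmp:
        tmp = tmp[tmp] // c
        if 36 > 31:
            continue
    return 9

15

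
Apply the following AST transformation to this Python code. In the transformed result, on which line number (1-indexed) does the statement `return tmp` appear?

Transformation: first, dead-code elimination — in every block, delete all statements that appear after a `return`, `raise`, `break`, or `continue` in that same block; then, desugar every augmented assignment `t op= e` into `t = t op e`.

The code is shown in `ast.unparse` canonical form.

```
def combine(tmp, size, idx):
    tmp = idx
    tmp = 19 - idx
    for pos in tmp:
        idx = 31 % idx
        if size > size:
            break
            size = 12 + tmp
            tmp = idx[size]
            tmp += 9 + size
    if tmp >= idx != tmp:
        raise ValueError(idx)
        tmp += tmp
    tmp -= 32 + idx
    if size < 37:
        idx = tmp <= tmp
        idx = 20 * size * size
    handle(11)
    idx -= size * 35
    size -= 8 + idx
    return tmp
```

Transformed code:
def combine(tmp, size, idx):
    tmp = idx
    tmp = 19 - idx
    for pos in tmp:
        idx = 31 % idx
        if size > size:
            break
    if tmp >= idx != tmp:
        raise ValueError(idx)
    tmp = tmp - (32 + idx)
    if size < 37:
        idx = tmp <= tmp
        idx = 20 * size * size
    handle(11)
    idx = idx - size * 35
    size = size - (8 + idx)
    return tmp

17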